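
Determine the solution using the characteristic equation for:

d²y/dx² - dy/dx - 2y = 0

Characteristic equation: r² - r - 2 = 0
Roots: r = 2, -1 (distinct real)
General solution: y = C₁e^(2x) + C₂e^(-x)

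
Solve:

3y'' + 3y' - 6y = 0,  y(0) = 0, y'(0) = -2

General solution: y = C₁e^x + C₂e^(-2x)
Applying ICs: C₁ = -2/3, C₂ = 2/3
Particular solution: y = -(2/3)e^x + (2/3)e^(-2x)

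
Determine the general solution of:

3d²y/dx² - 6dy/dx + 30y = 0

Characteristic equation: 3r² - 6r + 30 = 0
Divide by 3: r² - 2r + 10 = 0
Roots: r = 1 ± 3i (complex conjugates)
General solution: y = e^x(C₁cos(3x) + C₂sin(3x))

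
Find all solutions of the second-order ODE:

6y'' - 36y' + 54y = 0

Characteristic equation: 6r² - 36r + 54 = 0
Divide by 6: r² - 6r + 9 = 0
Factored: (r - 3)² = 0
Repeated root: r = 3
General solution: y = (C₁ + C₂x)e^(3x)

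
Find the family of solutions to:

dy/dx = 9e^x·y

Separating variables and integrating:
ln|y| = 9e^x + C

General solution: y = Ce^(9e^x)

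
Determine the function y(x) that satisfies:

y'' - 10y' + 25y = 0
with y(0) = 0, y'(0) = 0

General solution: y = (C₁ + C₂x)e^(5x)
Repeated root r = 5
Applying ICs: C₁ = 0, C₂ = 0
Particular solution: y = 0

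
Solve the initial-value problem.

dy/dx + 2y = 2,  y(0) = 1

General solution: y = 1 + Ce^(-2x)
Applying y(0) = 1: C = 1 - 1 = 0
Particular solution: y = 1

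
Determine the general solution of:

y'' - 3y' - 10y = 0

Characteristic equation: r² - 3r - 10 = 0
Roots: r = 5, -2 (distinct real)
General solution: y = C₁e^(5x) + C₂e^(-2x)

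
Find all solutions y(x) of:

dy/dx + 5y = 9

Using integrating factor method:

General solution: y = 9/5 + Ce^(-5x)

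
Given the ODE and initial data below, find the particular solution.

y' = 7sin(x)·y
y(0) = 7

General solution: y = Ce^(-7cos(x))
Applying IC y(0) = 7:
Particular solution: y = 7e^(7(1-cos(x)))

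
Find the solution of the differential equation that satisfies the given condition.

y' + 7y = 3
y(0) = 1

General solution: y = 3/7 + Ce^(-7x)
Applying y(0) = 1: C = 1 - 3/7 = 4/7
Particular solution: y = 3/7 + (4/7)e^(-7x)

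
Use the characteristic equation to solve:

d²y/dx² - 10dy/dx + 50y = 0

Characteristic equation: r² - 10r + 50 = 0
Roots: r = 5 ± 5i (complex conjugates)
General solution: y = e^(5x)(C₁cos(5x) + C₂sin(5x))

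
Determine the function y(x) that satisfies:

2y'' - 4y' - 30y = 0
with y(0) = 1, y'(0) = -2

General solution: y = C₁e^(5x) + C₂e^(-3x)
Applying ICs: C₁ = 1/8, C₂ = 7/8
Particular solution: y = (1/8)e^(5x) + (7/8)e^(-3x)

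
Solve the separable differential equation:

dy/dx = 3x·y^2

Separating variables and integrating:
-1/y = 3x^2/2 + C

General solution: y^-1 = (-3/2)x^2 + C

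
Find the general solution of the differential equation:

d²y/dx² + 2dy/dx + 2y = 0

Characteristic equation: r² + 2r + 2 = 0
Roots: r = -1 ± i (complex conjugates)
General solution: y = e^(-x)(C₁cos(x) + C₂sin(x))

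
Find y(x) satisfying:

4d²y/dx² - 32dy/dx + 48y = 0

Characteristic equation: 4r² - 32r + 48 = 0
Divide by 4: r² - 8r + 12 = 0
Roots: r = 2, 6 (distinct real)
General solution: y = C₁e^(2x) + C₂e^(6x)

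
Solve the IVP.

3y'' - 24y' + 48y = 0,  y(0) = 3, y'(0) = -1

General solution: y = (C₁ + C₂x)e^(4x)
Repeated root r = 4
Applying ICs: C₁ = 3, C₂ = -13
Particular solution: y = (3 - 13x)e^(4x)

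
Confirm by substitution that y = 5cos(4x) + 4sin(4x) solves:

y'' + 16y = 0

Verification:
y'' = -80cos(4x) - 64sin(4x)
y'' + 16y = 0 ✓

Yes, it is a solution.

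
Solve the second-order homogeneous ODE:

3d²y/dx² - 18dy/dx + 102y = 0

Characteristic equation: 3r² - 18r + 102 = 0
Divide by 3: r² - 6r + 34 = 0
Roots: r = 3 ± 5i (complex conjugates)
General solution: y = e^(3x)(C₁cos(5x) + C₂sin(5x))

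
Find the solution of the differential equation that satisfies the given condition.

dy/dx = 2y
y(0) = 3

General solution: y = Ce^(2x)
Applying IC y(0) = 3:
Particular solution: y = 3e^(2x)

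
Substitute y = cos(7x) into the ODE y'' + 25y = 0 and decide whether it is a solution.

Verification:
y'' = -49cos(7x)
y'' + 25y ≠ 0 (frequency mismatch: got 49 instead of 25)

No, it is not a solution.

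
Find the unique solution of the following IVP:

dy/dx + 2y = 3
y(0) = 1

General solution: y = 3/2 + Ce^(-2x)
Applying y(0) = 1: C = 1 - 3/2 = -1/2
Particular solution: y = 3/2 - (1/2)e^(-2x)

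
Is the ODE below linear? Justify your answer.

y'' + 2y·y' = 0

No. Nonlinear (product y·y')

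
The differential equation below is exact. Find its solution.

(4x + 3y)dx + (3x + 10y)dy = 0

Verify exactness: ∂M/∂y = ∂N/∂x ✓
Find F(x,y) such that ∂F/∂x = M, ∂F/∂y = N
Solution: 2x² + 3xy + 5y² = C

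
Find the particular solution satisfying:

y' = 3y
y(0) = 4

General solution: y = Ce^(3x)
Applying IC y(0) = 4:
Particular solution: y = 4e^(3x)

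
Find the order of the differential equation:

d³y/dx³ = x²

The order is 3 (highest derivative is of order 3).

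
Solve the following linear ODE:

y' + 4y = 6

Using integrating factor method:

General solution: y = 3/2 + Ce^(-4x)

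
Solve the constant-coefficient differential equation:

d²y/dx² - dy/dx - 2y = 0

Characteristic equation: r² - r - 2 = 0
Roots: r = 2, -1 (distinct real)
General solution: y = C₁e^(2x) + C₂e^(-x)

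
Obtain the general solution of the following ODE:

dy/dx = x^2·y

Separating variables and integrating:
ln|y| = x^3/3 + C

General solution: y = Ce^(x^3/3)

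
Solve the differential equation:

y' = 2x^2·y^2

Separating variables and integrating:
-1/y = 2x^3/3 + C

General solution: y^-1 = (-2/3)x^3 + C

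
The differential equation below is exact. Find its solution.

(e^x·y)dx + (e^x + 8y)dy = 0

Verify exactness: ∂M/∂y = ∂N/∂x ✓
Find F(x,y) such that ∂F/∂x = M, ∂F/∂y = N
Solution: e^x·y + 4y² = C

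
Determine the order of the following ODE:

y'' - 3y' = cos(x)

The order is 2 (highest derivative is of order 2).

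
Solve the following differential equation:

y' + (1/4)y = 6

Using integrating factor method:

General solution: y = 24 + Ce^(-x/4)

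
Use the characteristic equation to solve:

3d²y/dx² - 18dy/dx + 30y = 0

Characteristic equation: 3r² - 18r + 30 = 0
Divide by 3: r² - 6r + 10 = 0
Roots: r = 3 ± i (complex conjugates)
General solution: y = e^(3x)(C₁cos(x) + C₂sin(x))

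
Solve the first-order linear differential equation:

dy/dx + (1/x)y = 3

Using integrating factor method:

General solution: y = (3/2)x + C/x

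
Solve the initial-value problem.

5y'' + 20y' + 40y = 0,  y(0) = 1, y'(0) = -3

General solution: y = e^(-2x)(C₁cos(2x) + C₂sin(2x))
Complex roots r = -2 ± 2i
Applying ICs: C₁ = 1, C₂ = -1/2
Particular solution: y = e^(-2x)(cos(2x) - (1/2)sin(2x))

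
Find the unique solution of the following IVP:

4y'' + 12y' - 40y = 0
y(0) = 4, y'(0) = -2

General solution: y = C₁e^(2x) + C₂e^(-5x)
Applying ICs: C₁ = 18/7, C₂ = 10/7
Particular solution: y = (18/7)e^(2x) + (10/7)e^(-5x)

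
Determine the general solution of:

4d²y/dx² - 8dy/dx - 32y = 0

Characteristic equation: 4r² - 8r - 32 = 0
Divide by 4: r² - 2r - 8 = 0
Roots: r = 4, -2 (distinct real)
General solution: y = C₁e^(4x) + C₂e^(-2x)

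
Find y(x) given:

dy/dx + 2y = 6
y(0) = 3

General solution: y = 3 + Ce^(-2x)
Applying y(0) = 3: C = 3 - 3 = 0
Particular solution: y = 3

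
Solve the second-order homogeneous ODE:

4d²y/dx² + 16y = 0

Characteristic equation: 4r² + 16 = 0
Divide by 4: r² + 4 = 0
Roots: r = ±2i (complex conjugates)
General solution: y = C₁cos(2x) + C₂sin(2x)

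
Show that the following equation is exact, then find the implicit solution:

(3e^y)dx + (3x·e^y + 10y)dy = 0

Verify exactness: ∂M/∂y = ∂N/∂x ✓
Find F(x,y) such that ∂F/∂x = M, ∂F/∂y = N
Solution: 3x·e^y + 5y² = C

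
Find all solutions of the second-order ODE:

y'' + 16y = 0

Characteristic equation: r² + 16 = 0
Roots: r = ±4i (complex conjugates)
General solution: y = C₁cos(4x) + C₂sin(4x)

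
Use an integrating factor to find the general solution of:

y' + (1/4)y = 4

Using integrating factor method:

General solution: y = 16 + Ce^(-x/4)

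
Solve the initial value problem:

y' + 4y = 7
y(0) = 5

General solution: y = 7/4 + Ce^(-4x)
Applying y(0) = 5: C = 5 - 7/4 = 13/4
Particular solution: y = 7/4 + (13/4)e^(-4x)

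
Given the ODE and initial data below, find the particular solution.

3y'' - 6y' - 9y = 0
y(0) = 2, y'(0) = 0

General solution: y = C₁e^(3x) + C₂e^(-x)
Applying ICs: C₁ = 1/2, C₂ = 3/2
Particular solution: y = (1/2)e^(3x) + (3/2)e^(-x)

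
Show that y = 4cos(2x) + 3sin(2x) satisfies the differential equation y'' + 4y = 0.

Verification:
y'' = -16cos(2x) - 12sin(2x)
y'' + 4y = 0 ✓

Yes, it is a solution.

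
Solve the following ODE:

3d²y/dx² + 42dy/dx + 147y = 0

Characteristic equation: 3r² + 42r + 147 = 0
Divide by 3: r² + 14r + 49 = 0
Factored: (r + 7)² = 0
Repeated root: r = -7
General solution: y = (C₁ + C₂x)e^(-7x)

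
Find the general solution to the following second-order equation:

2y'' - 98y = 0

Characteristic equation: 2r² - 98 = 0
Divide by 2: r² - 49 = 0
Roots: r = 7, -7 (distinct real)
General solution: y = C₁e^(7x) + C₂e^(-7x)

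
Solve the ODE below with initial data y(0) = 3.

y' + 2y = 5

General solution: y = 5/2 + Ce^(-2x)
Applying y(0) = 3: C = 3 - 5/2 = 1/2
Particular solution: y = 5/2 + (1/2)e^(-2x)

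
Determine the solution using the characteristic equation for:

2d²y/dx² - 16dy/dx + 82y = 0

Characteristic equation: 2r² - 16r + 82 = 0
Divide by 2: r² - 8r + 41 = 0
Roots: r = 4 ± 5i (complex conjugates)
General solution: y = e^(4x)(C₁cos(5x) + C₂sin(5x))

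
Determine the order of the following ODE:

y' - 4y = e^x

The order is 1 (highest derivative is of order 1).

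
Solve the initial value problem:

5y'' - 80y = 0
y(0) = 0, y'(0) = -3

General solution: y = C₁e^(4x) + C₂e^(-4x)
Applying ICs: C₁ = -3/8, C₂ = 3/8
Particular solution: y = -(3/8)e^(4x) + (3/8)e^(-4x)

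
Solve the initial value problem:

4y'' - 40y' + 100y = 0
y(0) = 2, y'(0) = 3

General solution: y = (C₁ + C₂x)e^(5x)
Repeated root r = 5
Applying ICs: C₁ = 2, C₂ = -7
Particular solution: y = (2 - 7x)e^(5x)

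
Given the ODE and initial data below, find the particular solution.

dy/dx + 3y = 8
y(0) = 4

General solution: y = 8/3 + Ce^(-3x)
Applying y(0) = 4: C = 4 - 8/3 = 4/3
Particular solution: y = 8/3 + (4/3)e^(-3x)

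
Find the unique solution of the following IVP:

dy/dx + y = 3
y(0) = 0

General solution: y = 3 + Ce^(-x)
Applying y(0) = 0: C = 0 - 3 = -3
Particular solution: y = 3 - 3e^(-x)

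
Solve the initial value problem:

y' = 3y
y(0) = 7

General solution: y = Ce^(3x)
Applying IC y(0) = 7:
Particular solution: y = 7e^(3x)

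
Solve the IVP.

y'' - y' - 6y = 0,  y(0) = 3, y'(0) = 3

General solution: y = C₁e^(3x) + C₂e^(-2x)
Applying ICs: C₁ = 9/5, C₂ = 6/5
Particular solution: y = (9/5)e^(3x) + (6/5)e^(-2x)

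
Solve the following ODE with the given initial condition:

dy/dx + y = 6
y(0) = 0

General solution: y = 6 + Ce^(-x)
Applying y(0) = 0: C = 0 - 6 = -6
Particular solution: y = 6 - 6e^(-x)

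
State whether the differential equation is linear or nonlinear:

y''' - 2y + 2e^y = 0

Nonlinear (e^y is nonlinear in y)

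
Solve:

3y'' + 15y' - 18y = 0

Characteristic equation: 3r² + 15r - 18 = 0
Divide by 3: r² + 5r - 6 = 0
Roots: r = 1, -6 (distinct real)
General solution: y = C₁e^x + C₂e^(-6x)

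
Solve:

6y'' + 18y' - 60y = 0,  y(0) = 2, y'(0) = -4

General solution: y = C₁e^(2x) + C₂e^(-5x)
Applying ICs: C₁ = 6/7, C₂ = 8/7
Particular solution: y = (6/7)e^(2x) + (8/7)e^(-5x)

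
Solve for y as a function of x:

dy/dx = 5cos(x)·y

Separating variables and integrating:
ln|y| = 5sin(x) + C

General solution: y = Ce^(5sin(x))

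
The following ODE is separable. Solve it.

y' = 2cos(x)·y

Separating variables and integrating:
ln|y| = 2sin(x) + C

General solution: y = Ce^(2sin(x))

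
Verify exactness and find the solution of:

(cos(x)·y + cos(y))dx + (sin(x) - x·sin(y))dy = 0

Verify exactness: ∂M/∂y = ∂N/∂x ✓
Find F(x,y) such that ∂F/∂x = M, ∂F/∂y = N
Solution: sin(x)·y + x·cos(y) = C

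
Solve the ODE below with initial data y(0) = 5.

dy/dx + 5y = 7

General solution: y = 7/5 + Ce^(-5x)
Applying y(0) = 5: C = 5 - 7/5 = 18/5
Particular solution: y = 7/5 + (18/5)e^(-5x)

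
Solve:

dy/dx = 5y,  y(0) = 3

General solution: y = Ce^(5x)
Applying IC y(0) = 3:
Particular solution: y = 3e^(5x)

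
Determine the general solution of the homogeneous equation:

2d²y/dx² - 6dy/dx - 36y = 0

Characteristic equation: 2r² - 6r - 36 = 0
Divide by 2: r² - 3r - 18 = 0
Roots: r = 6, -3 (distinct real)
General solution: y = C₁e^(6x) + C₂e^(-3x)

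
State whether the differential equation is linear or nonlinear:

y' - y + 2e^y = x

Nonlinear (e^y is nonlinear in y)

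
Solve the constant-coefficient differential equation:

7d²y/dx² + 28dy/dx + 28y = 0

Characteristic equation: 7r² + 28r + 28 = 0
Divide by 7: r² + 4r + 4 = 0
Factored: (r + 2)² = 0
Repeated root: r = -2
General solution: y = (C₁ + C₂x)e^(-2x)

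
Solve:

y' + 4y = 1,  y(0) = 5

General solution: y = 1/4 + Ce^(-4x)
Applying y(0) = 5: C = 5 - 1/4 = 19/4
Particular solution: y = 1/4 + (19/4)e^(-4x)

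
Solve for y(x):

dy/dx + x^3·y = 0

Using integrating factor method:

General solution: y = Ce^(-x^4/4)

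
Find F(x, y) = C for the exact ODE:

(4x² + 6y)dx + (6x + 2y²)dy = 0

Verify exactness: ∂M/∂y = ∂N/∂x ✓
Find F(x,y) such that ∂F/∂x = M, ∂F/∂y = N
Solution: 4x³/3 + 6xy + 2y³/3 = C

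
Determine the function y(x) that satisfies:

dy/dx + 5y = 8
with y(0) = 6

General solution: y = 8/5 + Ce^(-5x)
Applying y(0) = 6: C = 6 - 8/5 = 22/5
Particular solution: y = 8/5 + (22/5)e^(-5x)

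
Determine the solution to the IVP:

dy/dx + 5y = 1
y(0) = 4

General solution: y = 1/5 + Ce^(-5x)
Applying y(0) = 4: C = 4 - 1/5 = 19/5
Particular solution: y = 1/5 + (19/5)e^(-5x)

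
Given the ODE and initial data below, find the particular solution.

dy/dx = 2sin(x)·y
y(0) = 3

General solution: y = Ce^(-2cos(x))
Applying IC y(0) = 3:
Particular solution: y = 3e^(2(1-cos(x)))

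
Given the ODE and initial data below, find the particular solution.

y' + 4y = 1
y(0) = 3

General solution: y = 1/4 + Ce^(-4x)
Applying y(0) = 3: C = 3 - 1/4 = 11/4
Particular solution: y = 1/4 + (11/4)e^(-4x)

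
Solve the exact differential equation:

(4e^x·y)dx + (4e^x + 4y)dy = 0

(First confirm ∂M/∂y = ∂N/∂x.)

Verify exactness: ∂M/∂y = ∂N/∂x ✓
Find F(x,y) such that ∂F/∂x = M, ∂F/∂y = N
Solution: 4e^x·y + 2y² = C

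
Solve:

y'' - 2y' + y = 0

Characteristic equation: r² - 2r + 1 = 0
Factored: (r - 1)² = 0
Repeated root: r = 1
General solution: y = (C₁ + C₂x)e^x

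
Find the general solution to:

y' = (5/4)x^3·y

Separating variables and integrating:
ln|y| = 5x^4/16 + C

General solution: y = Ce^(5x^4/16)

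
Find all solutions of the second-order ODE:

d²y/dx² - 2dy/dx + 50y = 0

Characteristic equation: r² - 2r + 50 = 0
Roots: r = 1 ± 7i (complex conjugates)
General solution: y = e^x(C₁cos(7x) + C₂sin(7x))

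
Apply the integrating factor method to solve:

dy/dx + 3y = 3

Using integrating factor method:

General solution: y = 1 + Ce^(-3x)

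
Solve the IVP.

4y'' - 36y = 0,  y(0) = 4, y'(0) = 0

General solution: y = C₁e^(3x) + C₂e^(-3x)
Applying ICs: C₁ = 2, C₂ = 2
Particular solution: y = 2e^(3x) + 2e^(-3x)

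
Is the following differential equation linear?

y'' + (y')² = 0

No. Nonlinear ((y')² term)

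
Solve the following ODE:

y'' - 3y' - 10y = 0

Characteristic equation: r² - 3r - 10 = 0
Roots: r = 5, -2 (distinct real)
General solution: y = C₁e^(5x) + C₂e^(-2x)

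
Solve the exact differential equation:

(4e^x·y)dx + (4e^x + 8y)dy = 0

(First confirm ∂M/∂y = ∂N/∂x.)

Verify exactness: ∂M/∂y = ∂N/∂x ✓
Find F(x,y) such that ∂F/∂x = M, ∂F/∂y = N
Solution: 4e^x·y + 4y² = C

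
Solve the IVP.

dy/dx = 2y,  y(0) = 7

General solution: y = Ce^(2x)
Applying IC y(0) = 7:
Particular solution: y = 7e^(2x)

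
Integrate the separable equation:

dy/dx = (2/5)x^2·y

Separating variables and integrating:
ln|y| = 2x^3/15 + C

General solution: y = Ce^(2x^3/15)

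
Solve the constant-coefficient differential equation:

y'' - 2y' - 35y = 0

Characteristic equation: r² - 2r - 35 = 0
Roots: r = 7, -5 (distinct real)
General solution: y = C₁e^(7x) + C₂e^(-5x)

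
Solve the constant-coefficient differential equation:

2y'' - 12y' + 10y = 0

Characteristic equation: 2r² - 12r + 10 = 0
Divide by 2: r² - 6r + 5 = 0
Roots: r = 1, 5 (distinct real)
General solution: y = C₁e^x + C₂e^(5x)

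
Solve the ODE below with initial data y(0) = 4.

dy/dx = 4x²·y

General solution: y = Ce^(4x³/3)
Applying IC y(0) = 4:
Particular solution: y = 4e^(4x³/3)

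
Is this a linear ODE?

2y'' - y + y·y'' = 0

No. Nonlinear (y·y'' term)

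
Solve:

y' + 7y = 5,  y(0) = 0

General solution: y = 5/7 + Ce^(-7x)
Applying y(0) = 0: C = 0 - 5/7 = -5/7
Particular solution: y = 5/7 - (5/7)e^(-7x)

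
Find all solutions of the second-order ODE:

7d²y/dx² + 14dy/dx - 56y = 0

Characteristic equation: 7r² + 14r - 56 = 0
Divide by 7: r² + 2r - 8 = 0
Roots: r = 2, -4 (distinct real)
General solution: y = C₁e^(2x) + C₂e^(-4x)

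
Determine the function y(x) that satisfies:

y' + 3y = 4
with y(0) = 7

General solution: y = 4/3 + Ce^(-3x)
Applying y(0) = 7: C = 7 - 4/3 = 17/3
Particular solution: y = 4/3 + (17/3)e^(-3x)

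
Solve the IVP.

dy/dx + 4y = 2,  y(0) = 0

General solution: y = 1/2 + Ce^(-4x)
Applying y(0) = 0: C = 0 - 1/2 = -1/2
Particular solution: y = 1/2 - (1/2)e^(-4x)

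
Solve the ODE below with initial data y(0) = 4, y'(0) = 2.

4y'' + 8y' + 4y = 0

General solution: y = (C₁ + C₂x)e^(-x)
Repeated root r = -1
Applying ICs: C₁ = 4, C₂ = 6
Particular solution: y = (4 + 6x)e^(-x)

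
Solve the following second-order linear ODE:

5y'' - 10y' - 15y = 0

Characteristic equation: 5r² - 10r - 15 = 0
Divide by 5: r² - 2r - 3 = 0
Roots: r = 3, -1 (distinct real)
General solution: y = C₁e^(3x) + C₂e^(-x)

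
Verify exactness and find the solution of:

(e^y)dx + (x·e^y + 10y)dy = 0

Verify exactness: ∂M/∂y = ∂N/∂x ✓
Find F(x,y) such that ∂F/∂x = M, ∂F/∂y = N
Solution: x·e^y + 5y² = C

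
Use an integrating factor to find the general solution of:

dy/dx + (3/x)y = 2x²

Using integrating factor method:

General solution: y = (1/3)x^3 + Cx^(-3)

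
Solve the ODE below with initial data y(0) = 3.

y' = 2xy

General solution: y = Ce^(x²)
Applying IC y(0) = 3:
Particular solution: y = 3e^(x²)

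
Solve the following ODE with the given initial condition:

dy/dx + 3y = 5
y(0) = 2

General solution: y = 5/3 + Ce^(-3x)
Applying y(0) = 2: C = 2 - 5/3 = 1/3
Particular solution: y = 5/3 + (1/3)e^(-3x)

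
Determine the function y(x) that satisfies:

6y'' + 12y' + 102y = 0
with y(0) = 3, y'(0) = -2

General solution: y = e^(-x)(C₁cos(4x) + C₂sin(4x))
Complex roots r = -1 ± 4i
Applying ICs: C₁ = 3, C₂ = 1/4
Particular solution: y = e^(-x)(3cos(4x) + (1/4)sin(4x))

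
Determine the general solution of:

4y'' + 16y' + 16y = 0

Characteristic equation: 4r² + 16r + 16 = 0
Divide by 4: r² + 4r + 4 = 0
Factored: (r + 2)² = 0
Repeated root: r = -2
General solution: y = (C₁ + C₂x)e^(-2x)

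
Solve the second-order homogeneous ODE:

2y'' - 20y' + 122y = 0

Characteristic equation: 2r² - 20r + 122 = 0
Divide by 2: r² - 10r + 61 = 0
Roots: r = 5 ± 6i (complex conjugates)
General solution: y = e^(5x)(C₁cos(6x) + C₂sin(6x))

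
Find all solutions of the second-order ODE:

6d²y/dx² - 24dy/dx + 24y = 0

Characteristic equation: 6r² - 24r + 24 = 0
Divide by 6: r² - 4r + 4 = 0
Factored: (r - 2)² = 0
Repeated root: r = 2
General solution: y = (C₁ + C₂x)e^(2x)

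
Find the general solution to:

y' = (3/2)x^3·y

Separating variables and integrating:
ln|y| = 3x^4/8 + C

General solution: y = Ce^(3x^4/8)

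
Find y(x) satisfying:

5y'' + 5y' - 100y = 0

Characteristic equation: 5r² + 5r - 100 = 0
Divide by 5: r² + r - 20 = 0
Roots: r = 4, -5 (distinct real)
General solution: y = C₁e^(4x) + C₂e^(-5x)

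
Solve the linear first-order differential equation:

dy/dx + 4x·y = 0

Using integrating factor method:

General solution: y = Ce^(-2x^2)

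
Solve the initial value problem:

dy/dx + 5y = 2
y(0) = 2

General solution: y = 2/5 + Ce^(-5x)
Applying y(0) = 2: C = 2 - 2/5 = 8/5
Particular solution: y = 2/5 + (8/5)e^(-5x)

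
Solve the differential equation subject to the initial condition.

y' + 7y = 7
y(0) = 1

General solution: y = 1 + Ce^(-7x)
Applying y(0) = 1: C = 1 - 1 = 0
Particular solution: y = 1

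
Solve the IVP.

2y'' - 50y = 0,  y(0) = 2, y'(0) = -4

General solution: y = C₁e^(5x) + C₂e^(-5x)
Applying ICs: C₁ = 3/5, C₂ = 7/5
Particular solution: y = (3/5)e^(5x) + (7/5)e^(-5x)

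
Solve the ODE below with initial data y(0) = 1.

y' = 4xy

General solution: y = Ce^(2x²)
Applying IC y(0) = 1:
Particular solution: y = e^(2x²)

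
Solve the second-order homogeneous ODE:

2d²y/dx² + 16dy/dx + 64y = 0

Characteristic equation: 2r² + 16r + 64 = 0
Divide by 2: r² + 8r + 32 = 0
Roots: r = -4 ± 4i (complex conjugates)
General solution: y = e^(-4x)(C₁cos(4x) + C₂sin(4x))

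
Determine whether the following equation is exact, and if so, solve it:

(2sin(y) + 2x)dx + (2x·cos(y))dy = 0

Verify exactness: ∂M/∂y = ∂N/∂x ✓
Find F(x,y) such that ∂F/∂x = M, ∂F/∂y = N
Solution: 2x·sin(y) + x² = C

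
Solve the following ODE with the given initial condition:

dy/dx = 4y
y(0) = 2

General solution: y = Ce^(4x)
Applying IC y(0) = 2:
Particular solution: y = 2e^(4x)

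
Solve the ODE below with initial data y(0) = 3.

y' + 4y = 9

General solution: y = 9/4 + Ce^(-4x)
Applying y(0) = 3: C = 3 - 9/4 = 3/4
Particular solution: y = 9/4 + (3/4)e^(-4x)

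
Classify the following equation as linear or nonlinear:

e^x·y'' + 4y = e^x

Linear (y and its derivatives appear to the first power only, no products of y terms)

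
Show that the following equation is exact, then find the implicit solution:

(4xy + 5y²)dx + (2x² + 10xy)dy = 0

Verify exactness: ∂M/∂y = ∂N/∂x ✓
Find F(x,y) such that ∂F/∂x = M, ∂F/∂y = N
Solution: 2x²y + 5xy² = C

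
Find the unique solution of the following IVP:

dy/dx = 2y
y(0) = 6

General solution: y = Ce^(2x)
Applying IC y(0) = 6:
Particular solution: y = 6e^(2x)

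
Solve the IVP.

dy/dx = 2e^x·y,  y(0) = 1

General solution: y = Ce^(2e^x)
Applying IC y(0) = 1:
Particular solution: y = e^(2(e^x - 1))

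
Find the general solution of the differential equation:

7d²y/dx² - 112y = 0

Characteristic equation: 7r² - 112 = 0
Divide by 7: r² - 16 = 0
Roots: r = 4, -4 (distinct real)
General solution: y = C₁e^(4x) + C₂e^(-4x)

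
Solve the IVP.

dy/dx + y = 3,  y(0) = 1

General solution: y = 3 + Ce^(-x)
Applying y(0) = 1: C = 1 - 3 = -2
Particular solution: y = 3 - 2e^(-x)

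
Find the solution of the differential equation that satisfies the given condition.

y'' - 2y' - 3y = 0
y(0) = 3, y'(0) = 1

General solution: y = C₁e^(3x) + C₂e^(-x)
Applying ICs: C₁ = 1, C₂ = 2
Particular solution: y = e^(3x) + 2e^(-x)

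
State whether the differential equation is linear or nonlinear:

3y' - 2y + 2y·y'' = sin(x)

Nonlinear (y·y'' term)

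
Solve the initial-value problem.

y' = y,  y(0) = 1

General solution: y = Ce^x
Applying IC y(0) = 1:
Particular solution: y = e^x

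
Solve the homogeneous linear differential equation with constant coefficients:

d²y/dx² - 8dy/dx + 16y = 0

Characteristic equation: r² - 8r + 16 = 0
Factored: (r - 4)² = 0
Repeated root: r = 4
General solution: y = (C₁ + C₂x)e^(4x)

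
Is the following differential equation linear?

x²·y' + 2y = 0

Yes. Linear (y and its derivatives appear to the first power only, no products of y terms)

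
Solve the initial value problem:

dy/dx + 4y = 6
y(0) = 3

General solution: y = 3/2 + Ce^(-4x)
Applying y(0) = 3: C = 3 - 3/2 = 3/2
Particular solution: y = 3/2 + (3/2)e^(-4x)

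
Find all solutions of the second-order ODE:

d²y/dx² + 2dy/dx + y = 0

Characteristic equation: r² + 2r + 1 = 0
Factored: (r + 1)² = 0
Repeated root: r = -1
General solution: y = (C₁ + C₂x)e^(-x)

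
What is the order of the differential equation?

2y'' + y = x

The order is 2 (highest derivative is of order 2).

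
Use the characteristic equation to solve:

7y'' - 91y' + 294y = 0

Characteristic equation: 7r² - 91r + 294 = 0
Divide by 7: r² - 13r + 42 = 0
Roots: r = 6, 7 (distinct real)
General solution: y = C₁e^(6x) + C₂e^(7x)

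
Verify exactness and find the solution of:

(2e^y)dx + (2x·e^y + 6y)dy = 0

Verify exactness: ∂M/∂y = ∂N/∂x ✓
Find F(x,y) such that ∂F/∂x = M, ∂F/∂y = N
Solution: 2x·e^y + 3y² = C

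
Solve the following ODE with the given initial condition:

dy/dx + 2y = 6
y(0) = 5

General solution: y = 3 + Ce^(-2x)
Applying y(0) = 5: C = 5 - 3 = 2
Particular solution: y = 3 + 2e^(-2x)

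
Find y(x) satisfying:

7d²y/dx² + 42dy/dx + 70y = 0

Characteristic equation: 7r² + 42r + 70 = 0
Divide by 7: r² + 6r + 10 = 0
Roots: r = -3 ± i (complex conjugates)
General solution: y = e^(-3x)(C₁cos(x) + C₂sin(x))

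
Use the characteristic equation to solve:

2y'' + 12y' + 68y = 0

Characteristic equation: 2r² + 12r + 68 = 0
Divide by 2: r² + 6r + 34 = 0
Roots: r = -3 ± 5i (complex conjugates)
General solution: y = e^(-3x)(C₁cos(5x) + C₂sin(5x))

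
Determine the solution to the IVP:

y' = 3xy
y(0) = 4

General solution: y = Ce^(3x²/2)
Applying IC y(0) = 4:
Particular solution: y = 4e^(3x²/2)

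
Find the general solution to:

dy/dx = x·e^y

Separating variables and integrating:
-e^(-y) = x²/2 + C

General solution: y = -ln(C - x²/2)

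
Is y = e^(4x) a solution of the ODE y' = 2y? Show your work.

Verification:
y = e^(4x)
y' = 4e^(4x)
But 2y = 2e^(4x)
y' ≠ 2y — the derivative does not match

No, it is not a solution.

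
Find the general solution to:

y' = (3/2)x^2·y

Separating variables and integrating:
ln|y| = x^3/2 + C

General solution: y = Ce^(x^3/2)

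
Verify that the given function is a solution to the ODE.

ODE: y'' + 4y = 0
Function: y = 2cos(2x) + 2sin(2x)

Verification:
y'' = -8cos(2x) - 8sin(2x)
y'' + 4y = 0 ✓

Yes, it is a solution.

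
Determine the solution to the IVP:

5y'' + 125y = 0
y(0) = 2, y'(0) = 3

General solution: y = C₁cos(5x) + C₂sin(5x)
Complex roots r = ±5i
Applying ICs: C₁ = 2, C₂ = 3/5
Particular solution: y = 2cos(5x) + (3/5)sin(5x)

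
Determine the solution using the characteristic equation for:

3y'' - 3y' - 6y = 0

Characteristic equation: 3r² - 3r - 6 = 0
Divide by 3: r² - r - 2 = 0
Roots: r = 2, -1 (distinct real)
General solution: y = C₁e^(2x) + C₂e^(-x)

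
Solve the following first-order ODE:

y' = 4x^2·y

Separating variables and integrating:
ln|y| = 4x^3/3 + C

General solution: y = Ce^(4x^3/3)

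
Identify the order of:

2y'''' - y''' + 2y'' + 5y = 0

The order is 4 (highest derivative is of order 4).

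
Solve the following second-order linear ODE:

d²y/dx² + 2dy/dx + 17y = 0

Characteristic equation: r² + 2r + 17 = 0
Roots: r = -1 ± 4i (complex conjugates)
General solution: y = e^(-x)(C₁cos(4x) + C₂sin(4x))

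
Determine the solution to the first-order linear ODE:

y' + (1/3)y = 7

Using integrating factor method:

General solution: y = 21 + Ce^(-x/3)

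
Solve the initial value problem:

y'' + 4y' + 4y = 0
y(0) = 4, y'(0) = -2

General solution: y = (C₁ + C₂x)e^(-2x)
Repeated root r = -2
Applying ICs: C₁ = 4, C₂ = 6
Particular solution: y = (4 + 6x)e^(-2x)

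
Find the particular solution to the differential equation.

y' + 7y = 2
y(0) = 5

General solution: y = 2/7 + Ce^(-7x)
Applying y(0) = 5: C = 5 - 2/7 = 33/7
Particular solution: y = 2/7 + (33/7)e^(-7x)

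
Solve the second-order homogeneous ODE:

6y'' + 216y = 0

Characteristic equation: 6r² + 216 = 0
Divide by 6: r² + 36 = 0
Roots: r = ±6i (complex conjugates)
General solution: y = C₁cos(6x) + C₂sin(6x)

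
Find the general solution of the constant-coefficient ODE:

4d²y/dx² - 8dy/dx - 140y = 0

Characteristic equation: 4r² - 8r - 140 = 0
Divide by 4: r² - 2r - 35 = 0
Roots: r = 7, -5 (distinct real)
General solution: y = C₁e^(7x) + C₂e^(-5x)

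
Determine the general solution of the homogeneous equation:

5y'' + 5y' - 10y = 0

Characteristic equation: 5r² + 5r - 10 = 0
Divide by 5: r² + r - 2 = 0
Roots: r = 1, -2 (distinct real)
General solution: y = C₁e^x + C₂e^(-2x)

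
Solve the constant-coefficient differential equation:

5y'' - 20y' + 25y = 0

Characteristic equation: 5r² - 20r + 25 = 0
Divide by 5: r² - 4r + 5 = 0
Roots: r = 2 ± i (complex conjugates)
General solution: y = e^(2x)(C₁cos(x) + C₂sin(x))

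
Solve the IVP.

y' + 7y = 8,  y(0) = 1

General solution: y = 8/7 + Ce^(-7x)
Applying y(0) = 1: C = 1 - 8/7 = -1/7
Particular solution: y = 8/7 - (1/7)e^(-7x)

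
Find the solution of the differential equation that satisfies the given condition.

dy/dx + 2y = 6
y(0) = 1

General solution: y = 3 + Ce^(-2x)
Applying y(0) = 1: C = 1 - 3 = -2
Particular solution: y = 3 - 2e^(-2x)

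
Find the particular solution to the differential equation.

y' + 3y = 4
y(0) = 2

General solution: y = 4/3 + Ce^(-3x)
Applying y(0) = 2: C = 2 - 4/3 = 2/3
Particular solution: y = 4/3 + (2/3)e^(-3x)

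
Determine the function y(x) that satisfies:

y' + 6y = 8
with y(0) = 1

General solution: y = 4/3 + Ce^(-6x)
Applying y(0) = 1: C = 1 - 4/3 = -1/3
Particular solution: y = 4/3 - (1/3)e^(-6x)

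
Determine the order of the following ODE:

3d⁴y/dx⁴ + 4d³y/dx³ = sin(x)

The order is 4 (highest derivative is of order 4).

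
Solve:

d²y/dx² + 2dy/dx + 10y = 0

Characteristic equation: r² + 2r + 10 = 0
Roots: r = -1 ± 3i (complex conjugates)
General solution: y = e^(-x)(C₁cos(3x) + C₂sin(3x))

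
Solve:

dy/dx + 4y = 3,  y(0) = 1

General solution: y = 3/4 + Ce^(-4x)
Applying y(0) = 1: C = 1 - 3/4 = 1/4
Particular solution: y = 3/4 + (1/4)e^(-4x)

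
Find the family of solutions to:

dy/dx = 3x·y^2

Separating variables and integrating:
-1/y = 3x^2/2 + C

General solution: y^-1 = (-3/2)x^2 + C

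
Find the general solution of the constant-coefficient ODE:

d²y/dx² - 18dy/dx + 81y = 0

Characteristic equation: r² - 18r + 81 = 0
Factored: (r - 9)² = 0
Repeated root: r = 9
General solution: y = (C₁ + C₂x)e^(9x)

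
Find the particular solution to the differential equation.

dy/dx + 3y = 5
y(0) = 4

General solution: y = 5/3 + Ce^(-3x)
Applying y(0) = 4: C = 4 - 5/3 = 7/3
Particular solution: y = 5/3 + (7/3)e^(-3x)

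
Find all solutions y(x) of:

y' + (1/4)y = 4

Using integrating factor method:

General solution: y = 16 + Ce^(-x/4)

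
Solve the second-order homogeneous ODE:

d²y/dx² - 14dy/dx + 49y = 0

Characteristic equation: r² - 14r + 49 = 0
Factored: (r - 7)² = 0
Repeated root: r = 7
General solution: y = (C₁ + C₂x)e^(7x)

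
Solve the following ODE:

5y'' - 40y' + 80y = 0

Characteristic equation: 5r² - 40r + 80 = 0
Divide by 5: r² - 8r + 16 = 0
Factored: (r - 4)² = 0
Repeated root: r = 4
General solution: y = (C₁ + C₂x)e^(4x)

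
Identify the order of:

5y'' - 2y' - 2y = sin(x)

The order is 2 (highest derivative is of order 2).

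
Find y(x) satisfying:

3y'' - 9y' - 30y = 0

Characteristic equation: 3r² - 9r - 30 = 0
Divide by 3: r² - 3r - 10 = 0
Roots: r = 5, -2 (distinct real)
General solution: y = C₁e^(5x) + C₂e^(-2x)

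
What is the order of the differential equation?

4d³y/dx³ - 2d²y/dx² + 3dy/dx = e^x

The order is 3 (highest derivative is of order 3).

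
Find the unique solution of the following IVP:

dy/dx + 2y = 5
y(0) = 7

General solution: y = 5/2 + Ce^(-2x)
Applying y(0) = 7: C = 7 - 5/2 = 9/2
Particular solution: y = 5/2 + (9/2)e^(-2x)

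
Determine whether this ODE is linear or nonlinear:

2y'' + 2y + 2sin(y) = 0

Nonlinear (sin(y) is nonlinear in y)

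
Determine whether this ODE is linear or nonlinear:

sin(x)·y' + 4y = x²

Linear (y and its derivatives appear to the first power only, no products of y terms)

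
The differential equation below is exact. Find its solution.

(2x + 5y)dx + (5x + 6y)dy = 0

Verify exactness: ∂M/∂y = ∂N/∂x ✓
Find F(x,y) such that ∂F/∂x = M, ∂F/∂y = N
Solution: x² + 5xy + 3y² = C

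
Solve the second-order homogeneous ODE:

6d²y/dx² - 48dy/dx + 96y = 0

Characteristic equation: 6r² - 48r + 96 = 0
Divide by 6: r² - 8r + 16 = 0
Factored: (r - 4)² = 0
Repeated root: r = 4
General solution: y = (C₁ + C₂x)e^(4x)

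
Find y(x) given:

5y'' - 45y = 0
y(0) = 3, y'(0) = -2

General solution: y = C₁e^(3x) + C₂e^(-3x)
Applying ICs: C₁ = 7/6, C₂ = 11/6
Particular solution: y = (7/6)e^(3x) + (11/6)e^(-3x)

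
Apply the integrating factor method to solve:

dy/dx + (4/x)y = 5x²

Using integrating factor method:

General solution: y = (5/7)x^3 + Cx^(-4)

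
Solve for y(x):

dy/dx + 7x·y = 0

Using integrating factor method:

General solution: y = Ce^(-7x^2/2)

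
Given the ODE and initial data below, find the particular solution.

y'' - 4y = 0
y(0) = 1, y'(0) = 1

General solution: y = C₁e^(2x) + C₂e^(-2x)
Applying ICs: C₁ = 3/4, C₂ = 1/4
Particular solution: y = (3/4)e^(2x) + (1/4)e^(-2x)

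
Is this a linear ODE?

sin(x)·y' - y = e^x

Yes. Linear (y and its derivatives appear to the first power only, no products of y terms)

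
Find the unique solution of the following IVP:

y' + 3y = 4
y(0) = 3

General solution: y = 4/3 + Ce^(-3x)
Applying y(0) = 3: C = 3 - 4/3 = 5/3
Particular solution: y = 4/3 + (5/3)e^(-3x)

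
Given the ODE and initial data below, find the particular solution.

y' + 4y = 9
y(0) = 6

General solution: y = 9/4 + Ce^(-4x)
Applying y(0) = 6: C = 6 - 9/4 = 15/4
Particular solution: y = 9/4 + (15/4)e^(-4x)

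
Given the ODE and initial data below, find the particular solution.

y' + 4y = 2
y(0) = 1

General solution: y = 1/2 + Ce^(-4x)
Applying y(0) = 1: C = 1 - 1/2 = 1/2
Particular solution: y = 1/2 + (1/2)e^(-4x)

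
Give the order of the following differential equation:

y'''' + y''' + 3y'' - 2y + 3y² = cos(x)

The order is 4 (highest derivative is of order 4).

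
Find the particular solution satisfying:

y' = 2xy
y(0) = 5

General solution: y = Ce^(x²)
Applying IC y(0) = 5:
Particular solution: y = 5e^(x²)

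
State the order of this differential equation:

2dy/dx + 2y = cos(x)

The order is 1 (highest derivative is of order 1).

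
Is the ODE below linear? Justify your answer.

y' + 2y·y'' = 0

No. Nonlinear (y·y'' term)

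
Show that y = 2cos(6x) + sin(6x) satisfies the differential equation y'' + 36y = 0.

Verification:
y'' = -72cos(6x) - 36sin(6x)
y'' + 36y = 0 ✓

Yes, it is a solution.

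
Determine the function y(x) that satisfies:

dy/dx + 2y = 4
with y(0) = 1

General solution: y = 2 + Ce^(-2x)
Applying y(0) = 1: C = 1 - 2 = -1
Particular solution: y = 2 - e^(-2x)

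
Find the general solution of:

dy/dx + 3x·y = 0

Using integrating factor method:

General solution: y = Ce^(-3x^2/2)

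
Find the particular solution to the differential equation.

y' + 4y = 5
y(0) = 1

General solution: y = 5/4 + Ce^(-4x)
Applying y(0) = 1: C = 1 - 5/4 = -1/4
Particular solution: y = 5/4 - (1/4)e^(-4x)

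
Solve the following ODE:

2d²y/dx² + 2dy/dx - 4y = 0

Characteristic equation: 2r² + 2r - 4 = 0
Divide by 2: r² + r - 2 = 0
Roots: r = 1, -2 (distinct real)
General solution: y = C₁e^x + C₂e^(-2x)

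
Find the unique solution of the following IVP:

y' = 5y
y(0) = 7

General solution: y = Ce^(5x)
Applying IC y(0) = 7:
Particular solution: y = 7e^(5x)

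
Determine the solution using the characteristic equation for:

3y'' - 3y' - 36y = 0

Characteristic equation: 3r² - 3r - 36 = 0
Divide by 3: r² - r - 12 = 0
Roots: r = 4, -3 (distinct real)
General solution: y = C₁e^(4x) + C₂e^(-3x)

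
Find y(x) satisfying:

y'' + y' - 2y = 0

Characteristic equation: r² + r - 2 = 0
Roots: r = 1, -2 (distinct real)
General solution: y = C₁e^x + C₂e^(-2x)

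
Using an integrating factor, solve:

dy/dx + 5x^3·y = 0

Using integrating factor method:

General solution: y = Ce^(-5x^4/4)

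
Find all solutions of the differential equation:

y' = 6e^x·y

Separating variables and integrating:
ln|y| = 6e^x + C

General solution: y = Ce^(6e^x)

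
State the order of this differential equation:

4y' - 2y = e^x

The order is 1 (highest derivative is of order 1).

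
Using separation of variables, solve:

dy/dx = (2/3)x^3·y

Separating variables and integrating:
ln|y| = x^4/6 + C

General solution: y = Ce^(x^4/6)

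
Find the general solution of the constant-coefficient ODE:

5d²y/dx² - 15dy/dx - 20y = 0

Characteristic equation: 5r² - 15r - 20 = 0
Divide by 5: r² - 3r - 4 = 0
Roots: r = 4, -1 (distinct real)
General solution: y = C₁e^(4x) + C₂e^(-x)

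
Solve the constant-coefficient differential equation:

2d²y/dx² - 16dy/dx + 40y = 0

Characteristic equation: 2r² - 16r + 40 = 0
Divide by 2: r² - 8r + 20 = 0
Roots: r = 4 ± 2i (complex conjugates)
General solution: y = e^(4x)(C₁cos(2x) + C₂sin(2x))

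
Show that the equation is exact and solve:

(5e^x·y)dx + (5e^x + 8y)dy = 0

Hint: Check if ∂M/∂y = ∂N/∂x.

Verify exactness: ∂M/∂y = ∂N/∂x ✓
Find F(x,y) such that ∂F/∂x = M, ∂F/∂y = N
Solution: 5e^x·y + 4y² = C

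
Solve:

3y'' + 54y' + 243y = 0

Characteristic equation: 3r² + 54r + 243 = 0
Divide by 3: r² + 18r + 81 = 0
Factored: (r + 9)² = 0
Repeated root: r = -9
General solution: y = (C₁ + C₂x)e^(-9x)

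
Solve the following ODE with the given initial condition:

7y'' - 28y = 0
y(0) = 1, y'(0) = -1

General solution: y = C₁e^(2x) + C₂e^(-2x)
Applying ICs: C₁ = 1/4, C₂ = 3/4
Particular solution: y = (1/4)e^(2x) + (3/4)e^(-2x)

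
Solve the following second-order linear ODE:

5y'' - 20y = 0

Characteristic equation: 5r² - 20 = 0
Divide by 5: r² - 4 = 0
Roots: r = 2, -2 (distinct real)
General solution: y = C₁e^(2x) + C₂e^(-2x)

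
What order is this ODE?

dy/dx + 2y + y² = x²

The order is 1 (highest derivative is of order 1).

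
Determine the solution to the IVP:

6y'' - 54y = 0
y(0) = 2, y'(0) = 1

General solution: y = C₁e^(3x) + C₂e^(-3x)
Applying ICs: C₁ = 7/6, C₂ = 5/6
Particular solution: y = (7/6)e^(3x) + (5/6)e^(-3x)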